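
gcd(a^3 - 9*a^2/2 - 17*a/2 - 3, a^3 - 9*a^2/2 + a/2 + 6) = a + 1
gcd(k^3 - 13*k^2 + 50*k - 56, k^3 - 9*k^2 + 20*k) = k - 4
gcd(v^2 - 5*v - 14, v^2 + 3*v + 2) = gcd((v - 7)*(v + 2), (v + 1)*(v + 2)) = v + 2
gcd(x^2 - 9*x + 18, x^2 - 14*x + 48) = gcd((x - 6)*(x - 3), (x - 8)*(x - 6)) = x - 6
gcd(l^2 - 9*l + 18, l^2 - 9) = l - 3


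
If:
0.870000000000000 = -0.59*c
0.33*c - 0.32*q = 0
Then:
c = -1.47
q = -1.52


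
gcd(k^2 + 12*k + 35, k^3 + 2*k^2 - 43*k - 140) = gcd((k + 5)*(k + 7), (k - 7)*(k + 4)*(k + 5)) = k + 5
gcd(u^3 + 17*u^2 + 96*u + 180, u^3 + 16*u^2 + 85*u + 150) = u^2 + 11*u + 30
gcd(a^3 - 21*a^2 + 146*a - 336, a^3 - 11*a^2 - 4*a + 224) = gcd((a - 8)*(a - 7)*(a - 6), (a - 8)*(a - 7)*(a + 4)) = a^2 - 15*a + 56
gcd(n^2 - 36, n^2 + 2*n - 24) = n + 6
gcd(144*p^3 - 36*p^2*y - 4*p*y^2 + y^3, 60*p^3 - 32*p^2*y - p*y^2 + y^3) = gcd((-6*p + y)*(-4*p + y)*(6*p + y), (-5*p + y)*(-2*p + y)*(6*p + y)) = 6*p + y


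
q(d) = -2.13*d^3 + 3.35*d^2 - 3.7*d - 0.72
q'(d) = -6.39*d^2 + 6.7*d - 3.7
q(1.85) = -9.59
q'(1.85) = -13.17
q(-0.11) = -0.27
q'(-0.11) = -4.51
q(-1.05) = 9.32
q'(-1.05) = -17.78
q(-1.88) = 32.23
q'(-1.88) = -38.88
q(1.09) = -3.53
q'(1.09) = -3.99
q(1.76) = -8.47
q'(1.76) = -11.70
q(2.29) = -17.20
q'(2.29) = -21.87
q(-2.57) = 67.07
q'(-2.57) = -63.12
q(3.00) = -39.18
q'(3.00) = -41.11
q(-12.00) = 4206.72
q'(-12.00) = -1004.26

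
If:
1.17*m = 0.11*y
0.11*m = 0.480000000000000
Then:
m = 4.36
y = 46.41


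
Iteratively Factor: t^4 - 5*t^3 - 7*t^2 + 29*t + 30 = (t + 2)*(t^3 - 7*t^2 + 7*t + 15) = (t + 1)*(t + 2)*(t^2 - 8*t + 15) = (t - 5)*(t + 1)*(t + 2)*(t - 3)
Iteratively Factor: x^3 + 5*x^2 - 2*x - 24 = (x + 4)*(x^2 + x - 6) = (x - 2)*(x + 4)*(x + 3)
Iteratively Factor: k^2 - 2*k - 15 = (k + 3)*(k - 5)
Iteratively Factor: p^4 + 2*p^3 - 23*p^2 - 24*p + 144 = (p - 3)*(p^3 + 5*p^2 - 8*p - 48) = (p - 3)*(p + 4)*(p^2 + p - 12) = (p - 3)*(p + 4)^2*(p - 3)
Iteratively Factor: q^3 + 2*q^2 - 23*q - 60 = (q - 5)*(q^2 + 7*q + 12) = (q - 5)*(q + 3)*(q + 4)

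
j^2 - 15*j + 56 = (j - 8)*(j - 7)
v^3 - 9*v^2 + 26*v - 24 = (v - 4)*(v - 3)*(v - 2)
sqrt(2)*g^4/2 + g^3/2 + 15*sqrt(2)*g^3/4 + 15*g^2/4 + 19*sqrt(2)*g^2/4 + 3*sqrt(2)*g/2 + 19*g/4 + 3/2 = (g/2 + 1/2)*(g + 1/2)*(g + 6)*(sqrt(2)*g + 1)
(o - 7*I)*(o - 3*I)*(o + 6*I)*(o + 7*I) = o^4 + 3*I*o^3 + 67*o^2 + 147*I*o + 882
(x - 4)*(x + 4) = x^2 - 16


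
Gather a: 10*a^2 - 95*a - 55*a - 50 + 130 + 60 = 10*a^2 - 150*a + 140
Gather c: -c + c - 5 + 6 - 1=0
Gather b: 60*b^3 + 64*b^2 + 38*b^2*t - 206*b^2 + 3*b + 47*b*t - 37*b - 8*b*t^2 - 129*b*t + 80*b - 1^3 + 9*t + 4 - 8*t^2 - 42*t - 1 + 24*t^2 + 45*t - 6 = 60*b^3 + b^2*(38*t - 142) + b*(-8*t^2 - 82*t + 46) + 16*t^2 + 12*t - 4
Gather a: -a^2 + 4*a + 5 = -a^2 + 4*a + 5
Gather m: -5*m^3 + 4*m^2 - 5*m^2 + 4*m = -5*m^3 - m^2 + 4*m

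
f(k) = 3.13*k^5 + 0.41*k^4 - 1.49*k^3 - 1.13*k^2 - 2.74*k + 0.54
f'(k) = 15.65*k^4 + 1.64*k^3 - 4.47*k^2 - 2.26*k - 2.74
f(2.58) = 336.33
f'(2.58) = 683.25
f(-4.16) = -3677.08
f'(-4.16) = 4498.16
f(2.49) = 279.07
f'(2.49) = 590.84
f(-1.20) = -2.16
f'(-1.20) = 23.15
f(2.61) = 357.32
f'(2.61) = 716.30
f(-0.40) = 1.53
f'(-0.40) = -2.26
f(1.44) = 10.95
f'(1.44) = 56.93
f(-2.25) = -152.03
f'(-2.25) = 362.13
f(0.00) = 0.54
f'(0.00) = -2.74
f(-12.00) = -767896.98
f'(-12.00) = 321065.18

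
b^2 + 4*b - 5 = (b - 1)*(b + 5)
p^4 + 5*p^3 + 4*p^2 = p^2*(p + 1)*(p + 4)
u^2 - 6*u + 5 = (u - 5)*(u - 1)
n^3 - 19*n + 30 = (n - 3)*(n - 2)*(n + 5)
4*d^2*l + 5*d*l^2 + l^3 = l*(d + l)*(4*d + l)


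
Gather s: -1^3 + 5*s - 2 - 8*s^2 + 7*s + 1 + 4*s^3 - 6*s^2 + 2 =4*s^3 - 14*s^2 + 12*s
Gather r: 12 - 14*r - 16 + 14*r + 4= 0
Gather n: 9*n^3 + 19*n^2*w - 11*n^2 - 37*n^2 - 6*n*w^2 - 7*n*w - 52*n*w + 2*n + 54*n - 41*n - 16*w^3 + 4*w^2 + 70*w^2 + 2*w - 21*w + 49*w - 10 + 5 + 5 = 9*n^3 + n^2*(19*w - 48) + n*(-6*w^2 - 59*w + 15) - 16*w^3 + 74*w^2 + 30*w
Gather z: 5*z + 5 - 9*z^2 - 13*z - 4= -9*z^2 - 8*z + 1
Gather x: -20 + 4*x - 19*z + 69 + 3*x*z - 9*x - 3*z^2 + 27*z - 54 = x*(3*z - 5) - 3*z^2 + 8*z - 5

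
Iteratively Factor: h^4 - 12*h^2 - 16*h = (h + 2)*(h^3 - 2*h^2 - 8*h) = (h + 2)^2*(h^2 - 4*h) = h*(h + 2)^2*(h - 4)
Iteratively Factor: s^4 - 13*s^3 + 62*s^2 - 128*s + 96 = (s - 4)*(s^3 - 9*s^2 + 26*s - 24) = (s - 4)*(s - 2)*(s^2 - 7*s + 12) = (s - 4)*(s - 3)*(s - 2)*(s - 4)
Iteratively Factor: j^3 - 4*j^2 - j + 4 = (j - 1)*(j^2 - 3*j - 4) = (j - 4)*(j - 1)*(j + 1)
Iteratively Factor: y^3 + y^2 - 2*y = (y - 1)*(y^2 + 2*y) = y*(y - 1)*(y + 2)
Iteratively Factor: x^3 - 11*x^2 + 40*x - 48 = (x - 4)*(x^2 - 7*x + 12) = (x - 4)*(x - 3)*(x - 4)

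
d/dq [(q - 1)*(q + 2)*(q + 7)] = 3*q^2 + 16*q + 5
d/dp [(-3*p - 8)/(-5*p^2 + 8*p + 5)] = (-15*p^2 - 80*p + 49)/(25*p^4 - 80*p^3 + 14*p^2 + 80*p + 25)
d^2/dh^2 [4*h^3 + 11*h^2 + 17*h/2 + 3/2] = 24*h + 22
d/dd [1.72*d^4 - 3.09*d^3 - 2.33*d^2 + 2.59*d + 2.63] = 6.88*d^3 - 9.27*d^2 - 4.66*d + 2.59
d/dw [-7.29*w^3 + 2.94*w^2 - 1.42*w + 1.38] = -21.87*w^2 + 5.88*w - 1.42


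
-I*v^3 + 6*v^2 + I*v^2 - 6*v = v*(v + 6*I)*(-I*v + I)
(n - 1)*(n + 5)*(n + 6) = n^3 + 10*n^2 + 19*n - 30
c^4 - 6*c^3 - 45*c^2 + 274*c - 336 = (c - 8)*(c - 3)*(c - 2)*(c + 7)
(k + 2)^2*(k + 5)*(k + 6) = k^4 + 15*k^3 + 78*k^2 + 164*k + 120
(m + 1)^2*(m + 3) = m^3 + 5*m^2 + 7*m + 3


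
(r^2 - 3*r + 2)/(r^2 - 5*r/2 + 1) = 2*(r - 1)/(2*r - 1)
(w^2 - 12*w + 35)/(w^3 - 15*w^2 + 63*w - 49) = (w - 5)/(w^2 - 8*w + 7)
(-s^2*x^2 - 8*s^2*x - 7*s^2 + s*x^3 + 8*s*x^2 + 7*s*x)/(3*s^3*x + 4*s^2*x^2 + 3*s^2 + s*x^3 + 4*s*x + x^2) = s*(-s*x^2 - 8*s*x - 7*s + x^3 + 8*x^2 + 7*x)/(3*s^3*x + 4*s^2*x^2 + 3*s^2 + s*x^3 + 4*s*x + x^2)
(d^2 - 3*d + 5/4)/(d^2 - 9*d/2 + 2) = (d - 5/2)/(d - 4)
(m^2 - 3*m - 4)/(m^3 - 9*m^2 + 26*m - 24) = (m + 1)/(m^2 - 5*m + 6)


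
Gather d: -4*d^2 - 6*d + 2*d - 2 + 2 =-4*d^2 - 4*d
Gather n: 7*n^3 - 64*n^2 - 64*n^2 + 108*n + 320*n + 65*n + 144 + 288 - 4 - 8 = 7*n^3 - 128*n^2 + 493*n + 420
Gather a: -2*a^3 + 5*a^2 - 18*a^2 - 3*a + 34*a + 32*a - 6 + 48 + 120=-2*a^3 - 13*a^2 + 63*a + 162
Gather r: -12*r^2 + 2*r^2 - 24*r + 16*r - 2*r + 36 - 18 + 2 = -10*r^2 - 10*r + 20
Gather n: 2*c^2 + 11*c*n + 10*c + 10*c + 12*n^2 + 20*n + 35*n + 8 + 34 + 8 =2*c^2 + 20*c + 12*n^2 + n*(11*c + 55) + 50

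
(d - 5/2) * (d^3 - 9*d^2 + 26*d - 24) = d^4 - 23*d^3/2 + 97*d^2/2 - 89*d + 60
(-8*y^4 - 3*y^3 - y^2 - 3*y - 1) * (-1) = 8*y^4 + 3*y^3 + y^2 + 3*y + 1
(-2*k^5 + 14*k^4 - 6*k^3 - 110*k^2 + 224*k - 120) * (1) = -2*k^5 + 14*k^4 - 6*k^3 - 110*k^2 + 224*k - 120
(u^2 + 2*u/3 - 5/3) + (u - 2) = u^2 + 5*u/3 - 11/3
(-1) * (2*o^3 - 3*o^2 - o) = -2*o^3 + 3*o^2 + o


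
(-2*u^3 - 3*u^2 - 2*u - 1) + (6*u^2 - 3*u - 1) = -2*u^3 + 3*u^2 - 5*u - 2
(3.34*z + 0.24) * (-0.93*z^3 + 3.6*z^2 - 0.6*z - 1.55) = -3.1062*z^4 + 11.8008*z^3 - 1.14*z^2 - 5.321*z - 0.372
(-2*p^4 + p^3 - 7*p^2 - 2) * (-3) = 6*p^4 - 3*p^3 + 21*p^2 + 6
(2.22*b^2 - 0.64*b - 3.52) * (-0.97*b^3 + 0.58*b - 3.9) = -2.1534*b^5 + 0.6208*b^4 + 4.702*b^3 - 9.0292*b^2 + 0.4544*b + 13.728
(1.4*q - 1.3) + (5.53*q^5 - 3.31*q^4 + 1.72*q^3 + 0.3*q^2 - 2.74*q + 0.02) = 5.53*q^5 - 3.31*q^4 + 1.72*q^3 + 0.3*q^2 - 1.34*q - 1.28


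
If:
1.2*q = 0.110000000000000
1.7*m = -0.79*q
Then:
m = -0.04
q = 0.09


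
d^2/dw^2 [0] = 0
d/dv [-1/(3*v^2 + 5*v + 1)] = (6*v + 5)/(3*v^2 + 5*v + 1)^2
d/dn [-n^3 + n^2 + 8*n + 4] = -3*n^2 + 2*n + 8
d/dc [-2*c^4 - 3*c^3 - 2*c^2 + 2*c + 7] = -8*c^3 - 9*c^2 - 4*c + 2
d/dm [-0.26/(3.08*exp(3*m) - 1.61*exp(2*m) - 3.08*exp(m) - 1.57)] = (2.4024*exp(2*m) - 0.8372*exp(m) - 0.8008)*exp(m)/(-3.08*exp(3*m) + 1.61*exp(2*m) + 3.08*exp(m) + 1.57)^2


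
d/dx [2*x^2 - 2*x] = 4*x - 2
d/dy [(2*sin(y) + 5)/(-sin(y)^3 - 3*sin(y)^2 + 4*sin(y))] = (4*sin(y)^3 + 21*sin(y)^2 + 30*sin(y) - 20)*cos(y)/((sin(y) - 1)^2*(sin(y) + 4)^2*sin(y)^2)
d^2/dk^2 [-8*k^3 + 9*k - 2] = -48*k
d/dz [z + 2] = 1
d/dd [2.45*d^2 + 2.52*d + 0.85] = 4.9*d + 2.52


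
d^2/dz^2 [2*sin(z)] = -2*sin(z)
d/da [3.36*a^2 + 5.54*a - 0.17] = 6.72*a + 5.54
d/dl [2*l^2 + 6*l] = 4*l + 6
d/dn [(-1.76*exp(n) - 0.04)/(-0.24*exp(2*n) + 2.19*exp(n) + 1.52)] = (-(0.48*exp(n) - 2.19)*(1.76*exp(n) + 0.04) + 0.4224*exp(2*n) - 3.8544*exp(n) - 2.6752)*exp(n)/(-0.24*exp(2*n) + 2.19*exp(n) + 1.52)^2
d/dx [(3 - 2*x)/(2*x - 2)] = -1/(2*(x - 1)^2)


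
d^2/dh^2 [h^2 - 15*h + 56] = 2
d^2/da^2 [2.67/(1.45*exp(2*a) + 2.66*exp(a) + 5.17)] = (2.67*(2.9*exp(a) + 2.66)*(5.8*exp(a) + 5.32)*exp(a) - (15.486*exp(a) + 7.1022)*(1.45*exp(2*a) + 2.66*exp(a) + 5.17))*exp(a)/(1.45*exp(2*a) + 2.66*exp(a) + 5.17)^3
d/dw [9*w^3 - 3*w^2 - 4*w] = 27*w^2 - 6*w - 4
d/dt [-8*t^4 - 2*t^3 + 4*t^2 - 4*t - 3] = -32*t^3 - 6*t^2 + 8*t - 4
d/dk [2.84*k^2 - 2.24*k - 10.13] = 5.68*k - 2.24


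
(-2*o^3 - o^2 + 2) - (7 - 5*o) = -2*o^3 - o^2 + 5*o - 5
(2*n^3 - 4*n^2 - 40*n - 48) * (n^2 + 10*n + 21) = 2*n^5 + 16*n^4 - 38*n^3 - 532*n^2 - 1320*n - 1008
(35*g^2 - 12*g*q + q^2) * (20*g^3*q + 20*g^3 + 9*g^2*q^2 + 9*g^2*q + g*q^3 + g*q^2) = 700*g^5*q + 700*g^5 + 75*g^4*q^2 + 75*g^4*q - 53*g^3*q^3 - 53*g^3*q^2 - 3*g^2*q^4 - 3*g^2*q^3 + g*q^5 + g*q^4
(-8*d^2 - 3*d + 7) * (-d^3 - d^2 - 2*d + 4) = 8*d^5 + 11*d^4 + 12*d^3 - 33*d^2 - 26*d + 28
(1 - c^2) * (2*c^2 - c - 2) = -2*c^4 + c^3 + 4*c^2 - c - 2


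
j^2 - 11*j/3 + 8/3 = (j - 8/3)*(j - 1)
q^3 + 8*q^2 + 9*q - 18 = (q - 1)*(q + 3)*(q + 6)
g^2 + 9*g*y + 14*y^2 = (g + 2*y)*(g + 7*y)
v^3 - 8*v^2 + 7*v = v*(v - 7)*(v - 1)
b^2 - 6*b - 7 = (b - 7)*(b + 1)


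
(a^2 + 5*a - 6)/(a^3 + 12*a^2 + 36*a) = (a - 1)/(a*(a + 6))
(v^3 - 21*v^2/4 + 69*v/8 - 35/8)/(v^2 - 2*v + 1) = (8*v^2 - 34*v + 35)/(8*(v - 1))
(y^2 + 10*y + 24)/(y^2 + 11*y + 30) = (y + 4)/(y + 5)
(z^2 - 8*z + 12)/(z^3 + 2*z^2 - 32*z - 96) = (z - 2)/(z^2 + 8*z + 16)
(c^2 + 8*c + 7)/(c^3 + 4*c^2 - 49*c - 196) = (c + 1)/(c^2 - 3*c - 28)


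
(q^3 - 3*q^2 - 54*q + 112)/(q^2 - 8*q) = q + 5 - 14/q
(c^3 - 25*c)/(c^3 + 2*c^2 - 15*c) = (c - 5)/(c - 3)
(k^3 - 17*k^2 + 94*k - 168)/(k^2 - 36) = (k^2 - 11*k + 28)/(k + 6)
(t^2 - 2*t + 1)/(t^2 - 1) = (t - 1)/(t + 1)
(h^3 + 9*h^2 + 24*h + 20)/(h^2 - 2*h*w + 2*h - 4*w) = (-h^2 - 7*h - 10)/(-h + 2*w)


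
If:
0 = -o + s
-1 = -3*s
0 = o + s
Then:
No Solution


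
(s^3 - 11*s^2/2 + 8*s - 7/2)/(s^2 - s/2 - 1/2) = (2*s^2 - 9*s + 7)/(2*s + 1)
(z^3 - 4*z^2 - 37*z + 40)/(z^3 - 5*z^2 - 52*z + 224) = (z^2 + 4*z - 5)/(z^2 + 3*z - 28)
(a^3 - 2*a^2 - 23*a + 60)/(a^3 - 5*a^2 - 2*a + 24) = (a + 5)/(a + 2)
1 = 1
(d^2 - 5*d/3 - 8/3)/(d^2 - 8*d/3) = (d + 1)/d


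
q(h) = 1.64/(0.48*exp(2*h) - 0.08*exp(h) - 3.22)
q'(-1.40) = -0.01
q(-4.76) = -0.51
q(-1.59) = -0.51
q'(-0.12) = -0.13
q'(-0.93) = -0.02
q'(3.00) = -0.02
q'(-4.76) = 0.00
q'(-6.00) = 0.00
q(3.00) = 0.01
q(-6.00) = -0.51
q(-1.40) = -0.51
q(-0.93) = -0.52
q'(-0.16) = -0.12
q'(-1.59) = -0.00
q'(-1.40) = -0.01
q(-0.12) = -0.56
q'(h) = 1.64*(-0.96*exp(2*h) + 0.08*exp(h))/(0.48*exp(2*h) - 0.08*exp(h) - 3.22)^2 = (0.1312 - 1.5744*exp(h))*exp(h)/(-0.48*exp(2*h) + 0.08*exp(h) + 3.22)^2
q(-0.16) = -0.56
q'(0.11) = -0.25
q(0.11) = -0.60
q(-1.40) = -0.51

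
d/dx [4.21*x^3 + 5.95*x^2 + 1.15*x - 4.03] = 12.63*x^2 + 11.9*x + 1.15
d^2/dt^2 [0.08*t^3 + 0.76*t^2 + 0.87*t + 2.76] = 0.48*t + 1.52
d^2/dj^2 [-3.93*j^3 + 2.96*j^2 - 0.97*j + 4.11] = 5.92 - 23.58*j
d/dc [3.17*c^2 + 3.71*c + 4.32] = 6.34*c + 3.71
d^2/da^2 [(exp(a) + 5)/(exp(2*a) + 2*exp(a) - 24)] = (exp(4*a) + 18*exp(3*a) + 174*exp(2*a) + 548*exp(a) + 816)*exp(a)/(exp(6*a) + 6*exp(5*a) - 60*exp(4*a) - 280*exp(3*a) + 1440*exp(2*a) + 3456*exp(a) - 13824)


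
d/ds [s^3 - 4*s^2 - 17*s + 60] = 3*s^2 - 8*s - 17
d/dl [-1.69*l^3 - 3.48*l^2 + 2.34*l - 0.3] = -5.07*l^2 - 6.96*l + 2.34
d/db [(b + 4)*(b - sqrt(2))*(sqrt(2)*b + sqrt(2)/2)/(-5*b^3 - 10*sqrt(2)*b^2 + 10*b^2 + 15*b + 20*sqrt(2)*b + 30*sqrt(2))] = (-12*b^4 + 13*sqrt(2)*b^4 - 4*b^3 + 20*sqrt(2)*b^3 - 33*sqrt(2)*b^2 + 160*b^2 - 80*sqrt(2)*b + 248*b - 76*sqrt(2) + 72)/(10*(b^6 - 4*b^5 + 4*sqrt(2)*b^5 - 16*sqrt(2)*b^4 + 6*b^4 - 20*b^3 - 8*sqrt(2)*b^3 - 7*b^2 + 48*sqrt(2)*b^2 + 36*sqrt(2)*b + 96*b + 72))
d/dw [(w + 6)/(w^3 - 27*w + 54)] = -2/(w^3 - 9*w^2 + 27*w - 27)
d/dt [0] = 0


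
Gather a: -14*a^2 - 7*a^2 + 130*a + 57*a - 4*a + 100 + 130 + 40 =-21*a^2 + 183*a + 270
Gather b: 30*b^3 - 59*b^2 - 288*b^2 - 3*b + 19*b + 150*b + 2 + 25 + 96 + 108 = 30*b^3 - 347*b^2 + 166*b + 231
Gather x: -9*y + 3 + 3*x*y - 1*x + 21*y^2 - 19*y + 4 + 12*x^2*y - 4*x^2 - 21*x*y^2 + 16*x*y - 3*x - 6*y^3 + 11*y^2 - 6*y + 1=x^2*(12*y - 4) + x*(-21*y^2 + 19*y - 4) - 6*y^3 + 32*y^2 - 34*y + 8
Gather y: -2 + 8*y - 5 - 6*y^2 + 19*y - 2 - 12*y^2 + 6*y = -18*y^2 + 33*y - 9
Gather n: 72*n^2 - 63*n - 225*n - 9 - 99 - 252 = 72*n^2 - 288*n - 360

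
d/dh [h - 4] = 1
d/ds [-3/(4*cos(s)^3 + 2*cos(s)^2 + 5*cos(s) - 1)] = 3*(12*sin(s)^2 - 4*cos(s) - 17)*sin(s)/(8*cos(s) + cos(2*s) + cos(3*s))^2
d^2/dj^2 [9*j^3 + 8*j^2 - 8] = 54*j + 16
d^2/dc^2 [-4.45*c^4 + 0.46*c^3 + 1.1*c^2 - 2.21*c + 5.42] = -53.4*c^2 + 2.76*c + 2.2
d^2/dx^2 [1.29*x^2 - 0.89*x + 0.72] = 2.58000000000000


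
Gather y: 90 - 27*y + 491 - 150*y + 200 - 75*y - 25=756 - 252*y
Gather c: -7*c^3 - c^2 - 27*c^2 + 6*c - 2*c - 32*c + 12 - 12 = -7*c^3 - 28*c^2 - 28*c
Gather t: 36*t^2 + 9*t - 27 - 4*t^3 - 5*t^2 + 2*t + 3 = -4*t^3 + 31*t^2 + 11*t - 24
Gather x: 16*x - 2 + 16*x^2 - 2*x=16*x^2 + 14*x - 2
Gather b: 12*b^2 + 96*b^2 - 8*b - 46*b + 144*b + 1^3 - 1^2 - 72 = 108*b^2 + 90*b - 72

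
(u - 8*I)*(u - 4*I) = u^2 - 12*I*u - 32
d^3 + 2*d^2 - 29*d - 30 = (d - 5)*(d + 1)*(d + 6)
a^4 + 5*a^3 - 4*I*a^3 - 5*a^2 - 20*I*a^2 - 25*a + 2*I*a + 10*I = (a + 5)*(a - 2*I)*(a - I)^2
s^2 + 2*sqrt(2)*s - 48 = (s - 4*sqrt(2))*(s + 6*sqrt(2))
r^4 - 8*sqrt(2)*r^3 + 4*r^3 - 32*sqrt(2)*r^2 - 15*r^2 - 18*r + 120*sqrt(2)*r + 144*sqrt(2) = (r - 3)*(r + 1)*(r + 6)*(r - 8*sqrt(2))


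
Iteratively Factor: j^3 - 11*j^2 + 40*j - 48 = (j - 3)*(j^2 - 8*j + 16) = (j - 4)*(j - 3)*(j - 4)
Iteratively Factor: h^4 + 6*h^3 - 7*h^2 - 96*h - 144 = (h + 4)*(h^3 + 2*h^2 - 15*h - 36) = (h + 3)*(h + 4)*(h^2 - h - 12) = (h - 4)*(h + 3)*(h + 4)*(h + 3)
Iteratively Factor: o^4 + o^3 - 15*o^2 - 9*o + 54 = (o - 3)*(o^3 + 4*o^2 - 3*o - 18) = (o - 3)*(o - 2)*(o^2 + 6*o + 9) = (o - 3)*(o - 2)*(o + 3)*(o + 3)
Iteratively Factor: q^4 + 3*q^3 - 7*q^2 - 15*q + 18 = (q - 2)*(q^3 + 5*q^2 + 3*q - 9) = (q - 2)*(q - 1)*(q^2 + 6*q + 9) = (q - 2)*(q - 1)*(q + 3)*(q + 3)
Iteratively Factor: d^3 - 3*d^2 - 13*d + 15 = (d - 5)*(d^2 + 2*d - 3) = (d - 5)*(d + 3)*(d - 1)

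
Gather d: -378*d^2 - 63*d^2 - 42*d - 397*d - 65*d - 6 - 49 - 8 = -441*d^2 - 504*d - 63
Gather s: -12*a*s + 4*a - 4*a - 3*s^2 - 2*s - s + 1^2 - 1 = -3*s^2 + s*(-12*a - 3)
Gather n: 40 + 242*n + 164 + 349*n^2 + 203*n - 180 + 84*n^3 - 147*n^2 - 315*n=84*n^3 + 202*n^2 + 130*n + 24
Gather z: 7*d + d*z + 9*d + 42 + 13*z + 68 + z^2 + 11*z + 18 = 16*d + z^2 + z*(d + 24) + 128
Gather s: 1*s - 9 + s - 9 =2*s - 18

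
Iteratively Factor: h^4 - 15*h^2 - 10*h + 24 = (h + 2)*(h^3 - 2*h^2 - 11*h + 12) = (h - 4)*(h + 2)*(h^2 + 2*h - 3) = (h - 4)*(h - 1)*(h + 2)*(h + 3)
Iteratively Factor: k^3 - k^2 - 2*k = (k)*(k^2 - k - 2) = k*(k - 2)*(k + 1)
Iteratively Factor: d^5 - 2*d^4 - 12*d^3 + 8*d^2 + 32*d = (d + 2)*(d^4 - 4*d^3 - 4*d^2 + 16*d) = (d - 2)*(d + 2)*(d^3 - 2*d^2 - 8*d) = (d - 4)*(d - 2)*(d + 2)*(d^2 + 2*d) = (d - 4)*(d - 2)*(d + 2)^2*(d)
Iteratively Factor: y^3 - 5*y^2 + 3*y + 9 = (y - 3)*(y^2 - 2*y - 3) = (y - 3)*(y + 1)*(y - 3)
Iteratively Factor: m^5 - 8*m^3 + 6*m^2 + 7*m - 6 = (m - 1)*(m^4 + m^3 - 7*m^2 - m + 6) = (m - 2)*(m - 1)*(m^3 + 3*m^2 - m - 3) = (m - 2)*(m - 1)*(m + 1)*(m^2 + 2*m - 3) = (m - 2)*(m - 1)*(m + 1)*(m + 3)*(m - 1)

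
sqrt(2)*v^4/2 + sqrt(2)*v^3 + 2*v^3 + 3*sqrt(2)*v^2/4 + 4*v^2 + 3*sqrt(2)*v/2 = v*(v + 2)*(v + 3*sqrt(2)/2)*(sqrt(2)*v/2 + 1/2)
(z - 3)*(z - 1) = z^2 - 4*z + 3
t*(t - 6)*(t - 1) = t^3 - 7*t^2 + 6*t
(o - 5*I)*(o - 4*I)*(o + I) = o^3 - 8*I*o^2 - 11*o - 20*I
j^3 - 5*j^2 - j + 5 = (j - 5)*(j - 1)*(j + 1)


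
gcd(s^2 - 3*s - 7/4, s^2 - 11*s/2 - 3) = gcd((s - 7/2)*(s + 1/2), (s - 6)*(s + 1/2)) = s + 1/2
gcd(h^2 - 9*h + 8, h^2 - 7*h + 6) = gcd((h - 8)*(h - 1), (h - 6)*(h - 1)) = h - 1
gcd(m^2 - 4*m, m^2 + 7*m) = m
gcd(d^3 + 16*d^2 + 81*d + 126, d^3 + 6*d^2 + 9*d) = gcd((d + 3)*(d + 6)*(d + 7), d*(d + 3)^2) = d + 3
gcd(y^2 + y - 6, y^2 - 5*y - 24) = y + 3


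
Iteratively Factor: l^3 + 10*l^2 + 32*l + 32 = (l + 4)*(l^2 + 6*l + 8) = (l + 2)*(l + 4)*(l + 4)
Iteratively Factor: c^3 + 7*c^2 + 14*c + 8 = (c + 4)*(c^2 + 3*c + 2) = (c + 2)*(c + 4)*(c + 1)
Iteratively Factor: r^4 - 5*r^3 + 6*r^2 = (r)*(r^3 - 5*r^2 + 6*r) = r^2*(r^2 - 5*r + 6) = r^2*(r - 2)*(r - 3)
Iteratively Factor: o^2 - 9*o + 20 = (o - 4)*(o - 5)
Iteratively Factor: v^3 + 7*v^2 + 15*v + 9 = (v + 3)*(v^2 + 4*v + 3) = (v + 3)^2*(v + 1)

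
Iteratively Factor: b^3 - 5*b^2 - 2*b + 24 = (b - 4)*(b^2 - b - 6) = (b - 4)*(b - 3)*(b + 2)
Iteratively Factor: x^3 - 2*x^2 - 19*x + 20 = (x - 5)*(x^2 + 3*x - 4) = (x - 5)*(x - 1)*(x + 4)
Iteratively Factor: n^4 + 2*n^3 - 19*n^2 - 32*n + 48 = (n - 4)*(n^3 + 6*n^2 + 5*n - 12) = (n - 4)*(n - 1)*(n^2 + 7*n + 12) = (n - 4)*(n - 1)*(n + 4)*(n + 3)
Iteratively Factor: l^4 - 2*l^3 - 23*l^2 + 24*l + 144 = (l - 4)*(l^3 + 2*l^2 - 15*l - 36) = (l - 4)^2*(l^2 + 6*l + 9) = (l - 4)^2*(l + 3)*(l + 3)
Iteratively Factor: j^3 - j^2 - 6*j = (j - 3)*(j^2 + 2*j) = j*(j - 3)*(j + 2)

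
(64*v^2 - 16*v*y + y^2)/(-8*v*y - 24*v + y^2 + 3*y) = (-8*v + y)/(y + 3)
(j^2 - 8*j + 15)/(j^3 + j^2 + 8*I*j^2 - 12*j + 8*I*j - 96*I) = (j - 5)/(j^2 + j*(4 + 8*I) + 32*I)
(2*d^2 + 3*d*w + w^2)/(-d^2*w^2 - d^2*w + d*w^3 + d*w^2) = (2*d^2 + 3*d*w + w^2)/(d*w*(-d*w - d + w^2 + w))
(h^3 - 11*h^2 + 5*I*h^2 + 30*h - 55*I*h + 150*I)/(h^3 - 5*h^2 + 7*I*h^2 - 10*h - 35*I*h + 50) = (h - 6)/(h + 2*I)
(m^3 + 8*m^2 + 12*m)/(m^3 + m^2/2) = 2*(m^2 + 8*m + 12)/(m*(2*m + 1))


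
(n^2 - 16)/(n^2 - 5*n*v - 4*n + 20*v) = (-n - 4)/(-n + 5*v)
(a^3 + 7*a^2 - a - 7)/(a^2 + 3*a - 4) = (a^2 + 8*a + 7)/(a + 4)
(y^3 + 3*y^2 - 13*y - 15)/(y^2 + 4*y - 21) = (y^2 + 6*y + 5)/(y + 7)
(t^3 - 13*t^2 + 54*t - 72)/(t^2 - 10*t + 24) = t - 3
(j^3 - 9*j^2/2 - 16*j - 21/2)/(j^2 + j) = j - 11/2 - 21/(2*j)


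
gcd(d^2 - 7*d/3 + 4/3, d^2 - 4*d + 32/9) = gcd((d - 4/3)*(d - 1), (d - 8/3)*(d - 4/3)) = d - 4/3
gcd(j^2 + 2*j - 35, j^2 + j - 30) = j - 5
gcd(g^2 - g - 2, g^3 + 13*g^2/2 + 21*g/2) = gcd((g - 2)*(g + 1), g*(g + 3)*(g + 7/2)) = 1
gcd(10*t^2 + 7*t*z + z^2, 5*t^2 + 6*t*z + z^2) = 5*t + z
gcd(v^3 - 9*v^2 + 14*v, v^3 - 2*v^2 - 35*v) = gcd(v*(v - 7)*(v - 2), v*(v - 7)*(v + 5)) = v^2 - 7*v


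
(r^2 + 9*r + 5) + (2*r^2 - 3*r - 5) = 3*r^2 + 6*r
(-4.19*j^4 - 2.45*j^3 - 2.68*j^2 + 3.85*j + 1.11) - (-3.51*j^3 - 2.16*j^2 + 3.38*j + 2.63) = -4.19*j^4 + 1.06*j^3 - 0.52*j^2 + 0.47*j - 1.52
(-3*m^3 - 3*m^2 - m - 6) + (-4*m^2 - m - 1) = -3*m^3 - 7*m^2 - 2*m - 7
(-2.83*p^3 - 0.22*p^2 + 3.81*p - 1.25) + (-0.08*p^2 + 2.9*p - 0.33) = -2.83*p^3 - 0.3*p^2 + 6.71*p - 1.58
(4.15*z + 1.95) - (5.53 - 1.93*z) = 6.08*z - 3.58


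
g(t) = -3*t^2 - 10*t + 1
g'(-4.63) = 17.78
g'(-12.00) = 62.00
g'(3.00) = -28.00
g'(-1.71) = 0.26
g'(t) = -6*t - 10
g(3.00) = -56.00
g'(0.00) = -10.00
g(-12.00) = -311.00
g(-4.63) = -17.01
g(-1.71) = 9.33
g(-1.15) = 8.53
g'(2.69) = -26.14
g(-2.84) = 5.20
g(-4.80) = -20.12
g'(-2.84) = 7.04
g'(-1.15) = -3.10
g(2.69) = -47.61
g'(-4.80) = 18.80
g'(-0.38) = -7.72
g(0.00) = 1.00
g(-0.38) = 4.37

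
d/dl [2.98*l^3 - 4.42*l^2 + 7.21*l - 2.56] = 8.94*l^2 - 8.84*l + 7.21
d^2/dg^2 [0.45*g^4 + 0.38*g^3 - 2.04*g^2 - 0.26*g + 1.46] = 5.4*g^2 + 2.28*g - 4.08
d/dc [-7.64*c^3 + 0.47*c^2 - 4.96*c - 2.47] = -22.92*c^2 + 0.94*c - 4.96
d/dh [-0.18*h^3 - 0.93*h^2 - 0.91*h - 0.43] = -0.54*h^2 - 1.86*h - 0.91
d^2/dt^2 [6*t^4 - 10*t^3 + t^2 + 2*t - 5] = 72*t^2 - 60*t + 2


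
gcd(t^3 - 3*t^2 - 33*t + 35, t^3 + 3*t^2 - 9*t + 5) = t^2 + 4*t - 5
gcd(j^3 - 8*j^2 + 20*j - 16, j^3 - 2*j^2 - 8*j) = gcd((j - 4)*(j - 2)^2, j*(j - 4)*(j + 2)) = j - 4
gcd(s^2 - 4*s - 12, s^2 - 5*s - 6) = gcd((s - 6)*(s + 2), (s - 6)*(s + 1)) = s - 6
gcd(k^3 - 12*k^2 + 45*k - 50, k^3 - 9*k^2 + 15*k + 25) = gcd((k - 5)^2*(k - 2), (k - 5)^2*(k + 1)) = k^2 - 10*k + 25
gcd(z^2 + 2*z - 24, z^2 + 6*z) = z + 6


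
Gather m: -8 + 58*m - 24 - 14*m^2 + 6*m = -14*m^2 + 64*m - 32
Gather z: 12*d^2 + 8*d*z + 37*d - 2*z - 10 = 12*d^2 + 37*d + z*(8*d - 2) - 10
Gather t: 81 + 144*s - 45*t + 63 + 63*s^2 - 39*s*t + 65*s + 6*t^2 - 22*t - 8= 63*s^2 + 209*s + 6*t^2 + t*(-39*s - 67) + 136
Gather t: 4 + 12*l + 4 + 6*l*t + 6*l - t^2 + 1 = 6*l*t + 18*l - t^2 + 9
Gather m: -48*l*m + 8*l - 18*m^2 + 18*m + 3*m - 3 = 8*l - 18*m^2 + m*(21 - 48*l) - 3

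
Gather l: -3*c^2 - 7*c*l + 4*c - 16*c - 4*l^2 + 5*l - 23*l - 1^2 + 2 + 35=-3*c^2 - 12*c - 4*l^2 + l*(-7*c - 18) + 36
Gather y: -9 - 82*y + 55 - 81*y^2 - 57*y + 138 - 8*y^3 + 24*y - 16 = -8*y^3 - 81*y^2 - 115*y + 168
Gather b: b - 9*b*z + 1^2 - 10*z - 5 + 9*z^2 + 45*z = b*(1 - 9*z) + 9*z^2 + 35*z - 4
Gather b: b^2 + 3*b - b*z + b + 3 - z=b^2 + b*(4 - z) - z + 3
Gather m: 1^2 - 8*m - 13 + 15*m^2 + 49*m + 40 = 15*m^2 + 41*m + 28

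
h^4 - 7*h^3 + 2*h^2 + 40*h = h*(h - 5)*(h - 4)*(h + 2)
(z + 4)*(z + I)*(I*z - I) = I*z^3 - z^2 + 3*I*z^2 - 3*z - 4*I*z + 4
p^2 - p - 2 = (p - 2)*(p + 1)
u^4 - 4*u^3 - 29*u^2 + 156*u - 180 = (u - 5)*(u - 3)*(u - 2)*(u + 6)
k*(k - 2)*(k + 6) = k^3 + 4*k^2 - 12*k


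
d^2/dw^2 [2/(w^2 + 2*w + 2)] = 4*(-w^2 - 2*w + 4*(w + 1)^2 - 2)/(w^2 + 2*w + 2)^3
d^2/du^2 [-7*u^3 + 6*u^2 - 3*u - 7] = 12 - 42*u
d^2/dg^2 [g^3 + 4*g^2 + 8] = 6*g + 8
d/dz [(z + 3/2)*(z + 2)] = 2*z + 7/2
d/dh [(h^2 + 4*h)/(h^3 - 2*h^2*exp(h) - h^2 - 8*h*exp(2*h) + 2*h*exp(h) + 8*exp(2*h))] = (h*(h + 4)*(2*h^2*exp(h) - 3*h^2 + 16*h*exp(2*h) + 2*h*exp(h) + 2*h - 8*exp(2*h) - 2*exp(h)) + 2*(h + 2)*(h^3 - 2*h^2*exp(h) - h^2 - 8*h*exp(2*h) + 2*h*exp(h) + 8*exp(2*h)))/(h^3 - 2*h^2*exp(h) - h^2 - 8*h*exp(2*h) + 2*h*exp(h) + 8*exp(2*h))^2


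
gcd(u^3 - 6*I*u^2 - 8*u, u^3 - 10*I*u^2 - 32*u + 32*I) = u^2 - 6*I*u - 8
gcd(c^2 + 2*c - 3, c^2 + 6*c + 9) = c + 3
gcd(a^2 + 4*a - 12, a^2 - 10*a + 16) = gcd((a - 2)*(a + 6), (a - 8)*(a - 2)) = a - 2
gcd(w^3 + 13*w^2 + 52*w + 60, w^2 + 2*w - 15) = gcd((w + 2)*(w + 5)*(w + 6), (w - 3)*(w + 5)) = w + 5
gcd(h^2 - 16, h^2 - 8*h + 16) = h - 4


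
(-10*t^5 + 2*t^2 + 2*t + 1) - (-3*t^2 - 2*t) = -10*t^5 + 5*t^2 + 4*t + 1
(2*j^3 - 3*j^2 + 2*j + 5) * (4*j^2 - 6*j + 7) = 8*j^5 - 24*j^4 + 40*j^3 - 13*j^2 - 16*j + 35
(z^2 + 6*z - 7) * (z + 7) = z^3 + 13*z^2 + 35*z - 49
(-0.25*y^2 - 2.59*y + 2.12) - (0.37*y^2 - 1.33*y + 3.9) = -0.62*y^2 - 1.26*y - 1.78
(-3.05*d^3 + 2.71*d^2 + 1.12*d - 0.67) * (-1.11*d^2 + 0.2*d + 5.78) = 3.3855*d^5 - 3.6181*d^4 - 18.3302*d^3 + 16.6315*d^2 + 6.3396*d - 3.8726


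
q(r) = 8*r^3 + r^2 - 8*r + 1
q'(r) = 24*r^2 + 2*r - 8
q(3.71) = 393.60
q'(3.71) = 329.76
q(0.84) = -0.27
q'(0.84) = 10.61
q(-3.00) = -182.00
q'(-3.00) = 202.00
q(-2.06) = -48.21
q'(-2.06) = 89.73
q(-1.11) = 0.17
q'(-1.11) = 19.35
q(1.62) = 24.68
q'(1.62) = 58.23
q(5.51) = 1325.55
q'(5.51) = 731.66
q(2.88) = 177.36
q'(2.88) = 196.83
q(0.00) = 1.00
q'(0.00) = -8.00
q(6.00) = 1717.00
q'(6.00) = 868.00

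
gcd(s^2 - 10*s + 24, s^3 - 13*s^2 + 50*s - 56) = s - 4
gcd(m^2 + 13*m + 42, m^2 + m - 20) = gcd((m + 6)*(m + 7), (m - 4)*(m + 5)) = 1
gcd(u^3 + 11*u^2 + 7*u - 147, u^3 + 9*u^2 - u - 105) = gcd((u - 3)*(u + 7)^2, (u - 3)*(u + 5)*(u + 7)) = u^2 + 4*u - 21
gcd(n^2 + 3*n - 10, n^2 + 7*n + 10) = n + 5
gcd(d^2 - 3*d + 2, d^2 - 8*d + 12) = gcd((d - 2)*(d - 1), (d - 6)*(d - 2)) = d - 2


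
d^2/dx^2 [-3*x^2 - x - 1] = -6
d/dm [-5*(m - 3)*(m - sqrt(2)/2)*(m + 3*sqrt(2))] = -15*m^2 - 25*sqrt(2)*m + 30*m + 15 + 75*sqrt(2)/2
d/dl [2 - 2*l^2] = -4*l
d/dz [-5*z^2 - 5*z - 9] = -10*z - 5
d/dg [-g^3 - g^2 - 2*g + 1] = -3*g^2 - 2*g - 2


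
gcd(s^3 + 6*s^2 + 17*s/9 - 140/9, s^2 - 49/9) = s + 7/3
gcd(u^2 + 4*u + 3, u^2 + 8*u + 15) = u + 3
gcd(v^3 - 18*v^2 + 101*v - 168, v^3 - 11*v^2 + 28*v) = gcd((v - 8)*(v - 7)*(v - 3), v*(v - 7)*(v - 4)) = v - 7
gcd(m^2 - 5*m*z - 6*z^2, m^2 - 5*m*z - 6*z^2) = -m^2 + 5*m*z + 6*z^2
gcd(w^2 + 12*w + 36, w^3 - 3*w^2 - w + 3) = 1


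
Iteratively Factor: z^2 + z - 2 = (z + 2)*(z - 1)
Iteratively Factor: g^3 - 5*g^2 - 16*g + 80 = (g - 5)*(g^2 - 16) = (g - 5)*(g - 4)*(g + 4)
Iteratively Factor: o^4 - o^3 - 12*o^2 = (o)*(o^3 - o^2 - 12*o) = o*(o - 4)*(o^2 + 3*o) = o^2*(o - 4)*(o + 3)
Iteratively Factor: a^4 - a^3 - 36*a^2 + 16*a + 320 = (a + 4)*(a^3 - 5*a^2 - 16*a + 80) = (a - 5)*(a + 4)*(a^2 - 16) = (a - 5)*(a + 4)^2*(a - 4)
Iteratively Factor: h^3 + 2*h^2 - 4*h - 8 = (h + 2)*(h^2 - 4) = (h + 2)^2*(h - 2)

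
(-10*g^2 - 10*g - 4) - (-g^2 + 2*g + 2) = -9*g^2 - 12*g - 6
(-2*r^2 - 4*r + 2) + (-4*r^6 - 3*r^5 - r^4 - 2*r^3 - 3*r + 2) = -4*r^6 - 3*r^5 - r^4 - 2*r^3 - 2*r^2 - 7*r + 4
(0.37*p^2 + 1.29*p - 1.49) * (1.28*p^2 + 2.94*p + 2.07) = 0.4736*p^4 + 2.739*p^3 + 2.6513*p^2 - 1.7103*p - 3.0843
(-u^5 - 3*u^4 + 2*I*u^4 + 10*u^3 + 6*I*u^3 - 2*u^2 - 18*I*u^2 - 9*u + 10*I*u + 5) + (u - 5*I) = -u^5 - 3*u^4 + 2*I*u^4 + 10*u^3 + 6*I*u^3 - 2*u^2 - 18*I*u^2 - 8*u + 10*I*u + 5 - 5*I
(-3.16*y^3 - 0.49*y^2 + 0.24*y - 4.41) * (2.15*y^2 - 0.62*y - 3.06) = -6.794*y^5 + 0.9057*y^4 + 10.4894*y^3 - 8.1309*y^2 + 1.9998*y + 13.4946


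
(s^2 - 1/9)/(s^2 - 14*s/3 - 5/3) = (s - 1/3)/(s - 5)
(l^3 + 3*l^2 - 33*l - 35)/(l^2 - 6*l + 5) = (l^2 + 8*l + 7)/(l - 1)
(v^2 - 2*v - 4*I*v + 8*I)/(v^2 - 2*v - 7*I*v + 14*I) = (v - 4*I)/(v - 7*I)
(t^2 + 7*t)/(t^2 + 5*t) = (t + 7)/(t + 5)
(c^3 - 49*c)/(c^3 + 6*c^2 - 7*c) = (c - 7)/(c - 1)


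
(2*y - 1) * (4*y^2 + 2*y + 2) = 8*y^3 + 2*y - 2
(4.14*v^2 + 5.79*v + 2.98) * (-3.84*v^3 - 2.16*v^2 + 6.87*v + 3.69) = -15.8976*v^5 - 31.176*v^4 + 4.4922*v^3 + 48.6171*v^2 + 41.8377*v + 10.9962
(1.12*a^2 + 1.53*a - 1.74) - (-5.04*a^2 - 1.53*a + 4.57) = 6.16*a^2 + 3.06*a - 6.31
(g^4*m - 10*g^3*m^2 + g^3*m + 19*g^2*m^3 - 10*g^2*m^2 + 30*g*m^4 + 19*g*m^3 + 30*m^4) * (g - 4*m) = g^5*m - 14*g^4*m^2 + g^4*m + 59*g^3*m^3 - 14*g^3*m^2 - 46*g^2*m^4 + 59*g^2*m^3 - 120*g*m^5 - 46*g*m^4 - 120*m^5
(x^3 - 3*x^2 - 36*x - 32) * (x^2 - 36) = x^5 - 3*x^4 - 72*x^3 + 76*x^2 + 1296*x + 1152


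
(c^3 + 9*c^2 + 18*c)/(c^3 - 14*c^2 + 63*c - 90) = c*(c^2 + 9*c + 18)/(c^3 - 14*c^2 + 63*c - 90)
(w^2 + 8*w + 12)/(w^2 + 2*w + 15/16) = 16*(w^2 + 8*w + 12)/(16*w^2 + 32*w + 15)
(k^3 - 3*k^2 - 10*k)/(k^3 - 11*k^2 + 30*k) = (k + 2)/(k - 6)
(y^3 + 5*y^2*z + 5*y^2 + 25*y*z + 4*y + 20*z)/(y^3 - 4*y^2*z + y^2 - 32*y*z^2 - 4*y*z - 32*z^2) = (y^2 + 5*y*z + 4*y + 20*z)/(y^2 - 4*y*z - 32*z^2)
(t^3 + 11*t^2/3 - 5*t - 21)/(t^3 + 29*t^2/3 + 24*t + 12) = (3*t^2 + 2*t - 21)/(3*t^2 + 20*t + 12)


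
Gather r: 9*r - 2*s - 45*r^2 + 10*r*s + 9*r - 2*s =-45*r^2 + r*(10*s + 18) - 4*s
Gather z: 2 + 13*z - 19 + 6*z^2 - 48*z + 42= 6*z^2 - 35*z + 25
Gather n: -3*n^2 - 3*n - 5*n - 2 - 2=-3*n^2 - 8*n - 4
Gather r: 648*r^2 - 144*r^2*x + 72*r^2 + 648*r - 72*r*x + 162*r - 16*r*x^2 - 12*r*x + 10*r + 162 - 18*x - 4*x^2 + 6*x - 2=r^2*(720 - 144*x) + r*(-16*x^2 - 84*x + 820) - 4*x^2 - 12*x + 160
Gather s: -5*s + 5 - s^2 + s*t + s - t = -s^2 + s*(t - 4) - t + 5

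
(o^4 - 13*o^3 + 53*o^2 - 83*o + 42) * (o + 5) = o^5 - 8*o^4 - 12*o^3 + 182*o^2 - 373*o + 210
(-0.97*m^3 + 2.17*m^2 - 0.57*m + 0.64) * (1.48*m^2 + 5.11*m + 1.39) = -1.4356*m^5 - 1.7451*m^4 + 8.8968*m^3 + 1.0508*m^2 + 2.4781*m + 0.8896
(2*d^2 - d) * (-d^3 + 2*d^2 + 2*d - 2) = -2*d^5 + 5*d^4 + 2*d^3 - 6*d^2 + 2*d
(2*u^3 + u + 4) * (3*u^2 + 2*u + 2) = 6*u^5 + 4*u^4 + 7*u^3 + 14*u^2 + 10*u + 8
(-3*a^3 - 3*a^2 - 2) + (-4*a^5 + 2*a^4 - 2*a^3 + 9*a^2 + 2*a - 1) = -4*a^5 + 2*a^4 - 5*a^3 + 6*a^2 + 2*a - 3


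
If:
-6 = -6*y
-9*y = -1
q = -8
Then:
No Solution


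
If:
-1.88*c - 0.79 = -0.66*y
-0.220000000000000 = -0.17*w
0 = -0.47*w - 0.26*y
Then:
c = -1.24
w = 1.29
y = -2.34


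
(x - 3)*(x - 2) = x^2 - 5*x + 6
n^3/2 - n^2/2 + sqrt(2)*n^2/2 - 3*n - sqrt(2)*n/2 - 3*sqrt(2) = (n/2 + 1)*(n - 3)*(n + sqrt(2))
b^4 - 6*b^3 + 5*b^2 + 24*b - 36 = (b - 3)^2*(b - 2)*(b + 2)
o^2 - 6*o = o*(o - 6)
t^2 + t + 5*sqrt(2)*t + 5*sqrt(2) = (t + 1)*(t + 5*sqrt(2))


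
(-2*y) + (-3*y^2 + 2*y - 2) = -3*y^2 - 2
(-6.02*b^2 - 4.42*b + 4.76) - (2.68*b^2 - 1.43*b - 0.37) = -8.7*b^2 - 2.99*b + 5.13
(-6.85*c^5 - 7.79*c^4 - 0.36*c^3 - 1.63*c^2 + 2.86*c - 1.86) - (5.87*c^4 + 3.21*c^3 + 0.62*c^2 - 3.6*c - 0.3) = -6.85*c^5 - 13.66*c^4 - 3.57*c^3 - 2.25*c^2 + 6.46*c - 1.56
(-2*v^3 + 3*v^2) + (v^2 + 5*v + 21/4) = -2*v^3 + 4*v^2 + 5*v + 21/4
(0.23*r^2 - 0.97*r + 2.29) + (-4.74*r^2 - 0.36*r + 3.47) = -4.51*r^2 - 1.33*r + 5.76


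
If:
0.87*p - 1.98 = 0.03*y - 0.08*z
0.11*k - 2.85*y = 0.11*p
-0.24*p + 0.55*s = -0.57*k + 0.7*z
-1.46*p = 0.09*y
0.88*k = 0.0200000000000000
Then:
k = 0.02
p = -0.00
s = 31.48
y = 0.00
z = 24.75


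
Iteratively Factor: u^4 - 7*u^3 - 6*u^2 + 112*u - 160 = (u - 4)*(u^3 - 3*u^2 - 18*u + 40) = (u - 4)*(u - 2)*(u^2 - u - 20) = (u - 4)*(u - 2)*(u + 4)*(u - 5)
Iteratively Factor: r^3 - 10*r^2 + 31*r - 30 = (r - 2)*(r^2 - 8*r + 15) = (r - 3)*(r - 2)*(r - 5)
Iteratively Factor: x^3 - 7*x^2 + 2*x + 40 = (x + 2)*(x^2 - 9*x + 20) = (x - 5)*(x + 2)*(x - 4)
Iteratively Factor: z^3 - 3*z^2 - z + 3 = (z - 3)*(z^2 - 1) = (z - 3)*(z - 1)*(z + 1)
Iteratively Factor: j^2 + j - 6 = (j - 2)*(j + 3)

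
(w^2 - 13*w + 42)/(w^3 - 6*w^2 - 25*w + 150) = (w - 7)/(w^2 - 25)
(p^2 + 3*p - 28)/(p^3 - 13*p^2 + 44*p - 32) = (p + 7)/(p^2 - 9*p + 8)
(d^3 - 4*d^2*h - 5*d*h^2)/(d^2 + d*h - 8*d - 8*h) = d*(d - 5*h)/(d - 8)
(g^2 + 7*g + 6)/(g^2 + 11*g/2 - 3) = 2*(g + 1)/(2*g - 1)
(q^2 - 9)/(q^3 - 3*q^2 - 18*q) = (q - 3)/(q*(q - 6))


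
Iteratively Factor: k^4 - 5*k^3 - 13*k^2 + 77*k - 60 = (k + 4)*(k^3 - 9*k^2 + 23*k - 15) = (k - 5)*(k + 4)*(k^2 - 4*k + 3) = (k - 5)*(k - 1)*(k + 4)*(k - 3)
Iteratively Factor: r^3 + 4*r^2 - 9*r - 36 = (r + 3)*(r^2 + r - 12) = (r + 3)*(r + 4)*(r - 3)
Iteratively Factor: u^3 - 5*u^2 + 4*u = (u - 1)*(u^2 - 4*u) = u*(u - 1)*(u - 4)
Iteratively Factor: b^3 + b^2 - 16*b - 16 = (b + 1)*(b^2 - 16) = (b - 4)*(b + 1)*(b + 4)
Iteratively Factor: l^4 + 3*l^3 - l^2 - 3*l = (l - 1)*(l^3 + 4*l^2 + 3*l) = (l - 1)*(l + 1)*(l^2 + 3*l) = l*(l - 1)*(l + 1)*(l + 3)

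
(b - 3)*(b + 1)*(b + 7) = b^3 + 5*b^2 - 17*b - 21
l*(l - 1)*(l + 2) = l^3 + l^2 - 2*l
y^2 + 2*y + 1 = (y + 1)^2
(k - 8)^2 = k^2 - 16*k + 64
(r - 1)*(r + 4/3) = r^2 + r/3 - 4/3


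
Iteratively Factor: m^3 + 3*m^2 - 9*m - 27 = (m + 3)*(m^2 - 9) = (m + 3)^2*(m - 3)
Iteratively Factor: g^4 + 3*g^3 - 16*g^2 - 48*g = (g)*(g^3 + 3*g^2 - 16*g - 48) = g*(g + 3)*(g^2 - 16) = g*(g - 4)*(g + 3)*(g + 4)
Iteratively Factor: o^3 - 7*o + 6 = (o - 2)*(o^2 + 2*o - 3) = (o - 2)*(o - 1)*(o + 3)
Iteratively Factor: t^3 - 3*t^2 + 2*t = (t - 2)*(t^2 - t) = t*(t - 2)*(t - 1)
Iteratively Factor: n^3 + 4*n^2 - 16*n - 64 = (n + 4)*(n^2 - 16) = (n + 4)^2*(n - 4)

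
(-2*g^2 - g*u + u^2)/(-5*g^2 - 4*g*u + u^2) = (-2*g + u)/(-5*g + u)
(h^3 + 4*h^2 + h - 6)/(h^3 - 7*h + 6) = (h + 2)/(h - 2)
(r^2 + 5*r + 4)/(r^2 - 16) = (r + 1)/(r - 4)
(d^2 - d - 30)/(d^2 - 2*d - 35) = (d - 6)/(d - 7)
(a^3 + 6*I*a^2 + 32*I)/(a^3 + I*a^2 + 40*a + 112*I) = (a - 2*I)/(a - 7*I)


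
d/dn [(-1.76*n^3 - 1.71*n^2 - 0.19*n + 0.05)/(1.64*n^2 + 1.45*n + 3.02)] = (-2.8864*n^4 - 5.104*n^3 - 18.1135*n^2 - 10.4924*n - 0.6463)/(2.6896*n^4 + 4.756*n^3 + 12.0081*n^2 + 8.758*n + 9.1204)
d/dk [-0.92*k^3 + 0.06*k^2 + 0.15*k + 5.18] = -2.76*k^2 + 0.12*k + 0.15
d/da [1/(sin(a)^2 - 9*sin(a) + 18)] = (9 - 2*sin(a))*cos(a)/(sin(a)^2 - 9*sin(a) + 18)^2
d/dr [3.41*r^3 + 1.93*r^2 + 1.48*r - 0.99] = 10.23*r^2 + 3.86*r + 1.48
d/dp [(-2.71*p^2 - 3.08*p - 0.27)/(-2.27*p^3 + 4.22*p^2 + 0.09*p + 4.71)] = (-6.1517*p^4 - 13.9832*p^3 + 10.915*p^2 - 23.2494*p - 14.4825)/(5.1529*p^6 - 19.1588*p^5 + 17.3998*p^4 - 20.6238*p^3 + 39.7605*p^2 + 0.8478*p + 22.1841)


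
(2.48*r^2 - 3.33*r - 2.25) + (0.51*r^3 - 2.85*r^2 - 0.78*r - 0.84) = 0.51*r^3 - 0.37*r^2 - 4.11*r - 3.09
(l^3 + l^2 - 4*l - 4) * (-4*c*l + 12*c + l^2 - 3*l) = -4*c*l^4 + 8*c*l^3 + 28*c*l^2 - 32*c*l - 48*c + l^5 - 2*l^4 - 7*l^3 + 8*l^2 + 12*l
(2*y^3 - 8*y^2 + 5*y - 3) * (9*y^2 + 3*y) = 18*y^5 - 66*y^4 + 21*y^3 - 12*y^2 - 9*y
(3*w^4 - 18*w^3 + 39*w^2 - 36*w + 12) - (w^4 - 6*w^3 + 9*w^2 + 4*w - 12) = 2*w^4 - 12*w^3 + 30*w^2 - 40*w + 24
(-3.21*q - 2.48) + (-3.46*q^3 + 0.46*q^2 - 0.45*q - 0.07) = -3.46*q^3 + 0.46*q^2 - 3.66*q - 2.55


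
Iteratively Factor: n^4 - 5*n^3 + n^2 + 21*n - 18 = (n - 3)*(n^3 - 2*n^2 - 5*n + 6) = (n - 3)*(n - 1)*(n^2 - n - 6) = (n - 3)^2*(n - 1)*(n + 2)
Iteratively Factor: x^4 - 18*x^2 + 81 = (x - 3)*(x^3 + 3*x^2 - 9*x - 27) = (x - 3)*(x + 3)*(x^2 - 9) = (x - 3)*(x + 3)^2*(x - 3)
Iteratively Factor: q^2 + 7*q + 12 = (q + 4)*(q + 3)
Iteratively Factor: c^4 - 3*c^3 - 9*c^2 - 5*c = (c + 1)*(c^3 - 4*c^2 - 5*c) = (c + 1)^2*(c^2 - 5*c) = (c - 5)*(c + 1)^2*(c)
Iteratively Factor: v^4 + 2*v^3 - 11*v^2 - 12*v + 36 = (v + 3)*(v^3 - v^2 - 8*v + 12) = (v + 3)^2*(v^2 - 4*v + 4) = (v - 2)*(v + 3)^2*(v - 2)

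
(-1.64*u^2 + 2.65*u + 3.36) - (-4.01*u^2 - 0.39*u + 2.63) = 2.37*u^2 + 3.04*u + 0.73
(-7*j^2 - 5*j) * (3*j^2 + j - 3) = -21*j^4 - 22*j^3 + 16*j^2 + 15*j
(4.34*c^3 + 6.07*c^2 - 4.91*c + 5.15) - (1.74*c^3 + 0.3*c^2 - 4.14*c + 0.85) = 2.6*c^3 + 5.77*c^2 - 0.77*c + 4.3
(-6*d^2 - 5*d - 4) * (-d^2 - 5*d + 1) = 6*d^4 + 35*d^3 + 23*d^2 + 15*d - 4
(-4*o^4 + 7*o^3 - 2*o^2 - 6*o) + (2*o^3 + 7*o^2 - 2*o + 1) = -4*o^4 + 9*o^3 + 5*o^2 - 8*o + 1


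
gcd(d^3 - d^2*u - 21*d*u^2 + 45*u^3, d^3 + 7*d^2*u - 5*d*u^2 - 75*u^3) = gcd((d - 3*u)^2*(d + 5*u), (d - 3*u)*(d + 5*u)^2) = -d^2 - 2*d*u + 15*u^2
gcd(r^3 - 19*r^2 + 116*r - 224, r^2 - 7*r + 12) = r - 4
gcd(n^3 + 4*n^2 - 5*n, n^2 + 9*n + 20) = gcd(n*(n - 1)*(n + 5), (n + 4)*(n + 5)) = n + 5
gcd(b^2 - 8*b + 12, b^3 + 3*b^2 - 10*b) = b - 2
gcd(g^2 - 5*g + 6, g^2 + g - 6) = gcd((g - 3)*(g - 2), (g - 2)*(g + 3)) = g - 2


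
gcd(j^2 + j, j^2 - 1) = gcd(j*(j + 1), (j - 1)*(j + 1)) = j + 1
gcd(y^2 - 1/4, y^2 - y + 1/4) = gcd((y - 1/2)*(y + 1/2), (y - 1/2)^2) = y - 1/2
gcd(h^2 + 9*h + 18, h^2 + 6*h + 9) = h + 3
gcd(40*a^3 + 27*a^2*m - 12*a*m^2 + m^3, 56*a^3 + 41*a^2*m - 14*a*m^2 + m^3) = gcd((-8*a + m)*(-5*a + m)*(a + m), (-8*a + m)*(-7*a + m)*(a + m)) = 8*a^2 + 7*a*m - m^2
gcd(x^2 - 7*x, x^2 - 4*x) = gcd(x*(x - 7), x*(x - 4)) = x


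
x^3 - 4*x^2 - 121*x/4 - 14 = (x - 8)*(x + 1/2)*(x + 7/2)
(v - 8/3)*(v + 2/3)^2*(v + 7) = v^4 + 17*v^3/3 - 112*v^2/9 - 620*v/27 - 224/27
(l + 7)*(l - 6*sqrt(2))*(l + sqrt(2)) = l^3 - 5*sqrt(2)*l^2 + 7*l^2 - 35*sqrt(2)*l - 12*l - 84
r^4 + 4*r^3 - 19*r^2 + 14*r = r*(r - 2)*(r - 1)*(r + 7)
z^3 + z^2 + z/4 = z*(z + 1/2)^2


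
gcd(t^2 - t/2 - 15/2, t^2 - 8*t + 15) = t - 3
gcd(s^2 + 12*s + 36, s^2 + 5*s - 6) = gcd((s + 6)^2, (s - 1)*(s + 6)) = s + 6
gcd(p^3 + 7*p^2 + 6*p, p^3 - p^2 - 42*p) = p^2 + 6*p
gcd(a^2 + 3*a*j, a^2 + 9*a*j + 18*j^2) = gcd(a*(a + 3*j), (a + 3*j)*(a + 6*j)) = a + 3*j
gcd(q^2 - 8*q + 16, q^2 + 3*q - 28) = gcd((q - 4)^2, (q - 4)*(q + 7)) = q - 4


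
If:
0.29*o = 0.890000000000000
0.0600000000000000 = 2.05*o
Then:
No Solution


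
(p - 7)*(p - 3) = p^2 - 10*p + 21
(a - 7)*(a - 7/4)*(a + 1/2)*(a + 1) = a^4 - 29*a^3/4 - 3*a^2/8 + 14*a + 49/8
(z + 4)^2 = z^2 + 8*z + 16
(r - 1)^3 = r^3 - 3*r^2 + 3*r - 1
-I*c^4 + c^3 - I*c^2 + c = c*(c - I)*(c + I)*(-I*c + 1)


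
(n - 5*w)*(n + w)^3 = n^4 - 2*n^3*w - 12*n^2*w^2 - 14*n*w^3 - 5*w^4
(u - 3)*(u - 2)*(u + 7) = u^3 + 2*u^2 - 29*u + 42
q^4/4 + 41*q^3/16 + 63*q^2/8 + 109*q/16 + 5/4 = (q/4 + 1)*(q + 1/4)*(q + 1)*(q + 5)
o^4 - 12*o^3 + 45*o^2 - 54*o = o*(o - 6)*(o - 3)^2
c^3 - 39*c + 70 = (c - 5)*(c - 2)*(c + 7)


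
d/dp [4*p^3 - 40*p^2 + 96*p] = 12*p^2 - 80*p + 96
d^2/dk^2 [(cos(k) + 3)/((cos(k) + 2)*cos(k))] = (-10*sin(k)^4/cos(k)^3 + sin(k)^2 - 17 - 14/cos(k) + 36/cos(k)^2 + 34/cos(k)^3)/(cos(k) + 2)^3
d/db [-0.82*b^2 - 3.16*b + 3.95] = -1.64*b - 3.16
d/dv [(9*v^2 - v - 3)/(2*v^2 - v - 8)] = (-7*v^2 - 132*v + 5)/(4*v^4 - 4*v^3 - 31*v^2 + 16*v + 64)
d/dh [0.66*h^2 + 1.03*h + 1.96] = 1.32*h + 1.03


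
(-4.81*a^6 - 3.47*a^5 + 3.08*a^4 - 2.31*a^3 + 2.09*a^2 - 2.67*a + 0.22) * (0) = 0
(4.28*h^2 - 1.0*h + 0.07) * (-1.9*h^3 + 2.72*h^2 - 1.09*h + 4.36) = -8.132*h^5 + 13.5416*h^4 - 7.5182*h^3 + 19.9412*h^2 - 4.4363*h + 0.3052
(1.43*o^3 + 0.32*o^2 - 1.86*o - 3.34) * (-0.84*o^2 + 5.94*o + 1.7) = -1.2012*o^5 + 8.2254*o^4 + 5.8942*o^3 - 7.6988*o^2 - 23.0016*o - 5.678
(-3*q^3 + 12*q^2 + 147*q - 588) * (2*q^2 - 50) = -6*q^5 + 24*q^4 + 444*q^3 - 1776*q^2 - 7350*q + 29400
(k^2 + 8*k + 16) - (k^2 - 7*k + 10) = 15*k + 6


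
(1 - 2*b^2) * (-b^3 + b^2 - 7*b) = 2*b^5 - 2*b^4 + 13*b^3 + b^2 - 7*b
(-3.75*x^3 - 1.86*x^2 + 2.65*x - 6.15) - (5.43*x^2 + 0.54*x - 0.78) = -3.75*x^3 - 7.29*x^2 + 2.11*x - 5.37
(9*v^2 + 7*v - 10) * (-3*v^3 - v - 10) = -27*v^5 - 21*v^4 + 21*v^3 - 97*v^2 - 60*v + 100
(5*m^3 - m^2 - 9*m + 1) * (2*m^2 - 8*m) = 10*m^5 - 42*m^4 - 10*m^3 + 74*m^2 - 8*m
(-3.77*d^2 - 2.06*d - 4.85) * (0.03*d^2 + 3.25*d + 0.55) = -0.1131*d^4 - 12.3143*d^3 - 8.914*d^2 - 16.8955*d - 2.6675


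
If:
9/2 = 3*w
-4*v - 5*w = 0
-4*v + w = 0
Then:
No Solution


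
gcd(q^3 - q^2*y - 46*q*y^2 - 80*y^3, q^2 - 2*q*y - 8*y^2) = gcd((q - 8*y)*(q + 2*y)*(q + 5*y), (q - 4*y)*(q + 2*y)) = q + 2*y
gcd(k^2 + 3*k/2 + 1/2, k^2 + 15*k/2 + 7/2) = k + 1/2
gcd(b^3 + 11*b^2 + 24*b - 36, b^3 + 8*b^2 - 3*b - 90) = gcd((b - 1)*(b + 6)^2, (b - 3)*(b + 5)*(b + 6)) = b + 6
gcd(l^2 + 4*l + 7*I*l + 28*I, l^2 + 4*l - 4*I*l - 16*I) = l + 4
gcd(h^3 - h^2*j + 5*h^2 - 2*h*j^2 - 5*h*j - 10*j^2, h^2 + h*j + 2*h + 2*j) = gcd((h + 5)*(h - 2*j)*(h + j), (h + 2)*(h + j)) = h + j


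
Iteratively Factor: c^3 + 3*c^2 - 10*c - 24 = (c - 3)*(c^2 + 6*c + 8) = (c - 3)*(c + 4)*(c + 2)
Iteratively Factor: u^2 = (u)*(u)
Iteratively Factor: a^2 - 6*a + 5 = (a - 1)*(a - 5)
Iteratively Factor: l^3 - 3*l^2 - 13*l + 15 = (l + 3)*(l^2 - 6*l + 5) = (l - 1)*(l + 3)*(l - 5)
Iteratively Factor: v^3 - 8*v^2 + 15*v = (v - 3)*(v^2 - 5*v) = v*(v - 3)*(v - 5)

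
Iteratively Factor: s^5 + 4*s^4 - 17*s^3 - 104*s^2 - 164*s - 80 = (s + 2)*(s^4 + 2*s^3 - 21*s^2 - 62*s - 40) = (s + 1)*(s + 2)*(s^3 + s^2 - 22*s - 40) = (s + 1)*(s + 2)^2*(s^2 - s - 20) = (s + 1)*(s + 2)^2*(s + 4)*(s - 5)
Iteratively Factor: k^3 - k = (k)*(k^2 - 1) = k*(k + 1)*(k - 1)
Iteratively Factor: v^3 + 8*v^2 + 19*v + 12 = (v + 3)*(v^2 + 5*v + 4) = (v + 1)*(v + 3)*(v + 4)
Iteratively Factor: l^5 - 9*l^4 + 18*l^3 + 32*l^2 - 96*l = (l - 4)*(l^4 - 5*l^3 - 2*l^2 + 24*l) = (l - 4)*(l + 2)*(l^3 - 7*l^2 + 12*l) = l*(l - 4)*(l + 2)*(l^2 - 7*l + 12) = l*(l - 4)^2*(l + 2)*(l - 3)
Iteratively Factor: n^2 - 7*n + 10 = (n - 2)*(n - 5)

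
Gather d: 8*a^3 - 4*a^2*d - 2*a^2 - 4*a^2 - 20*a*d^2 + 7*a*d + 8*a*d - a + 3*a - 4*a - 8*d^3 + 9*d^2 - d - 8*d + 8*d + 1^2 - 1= 8*a^3 - 6*a^2 - 2*a - 8*d^3 + d^2*(9 - 20*a) + d*(-4*a^2 + 15*a - 1)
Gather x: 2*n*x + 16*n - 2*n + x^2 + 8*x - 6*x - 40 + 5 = 14*n + x^2 + x*(2*n + 2) - 35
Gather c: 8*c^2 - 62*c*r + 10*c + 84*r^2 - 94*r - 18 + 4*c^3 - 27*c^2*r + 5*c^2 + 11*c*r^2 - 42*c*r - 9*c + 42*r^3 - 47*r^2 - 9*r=4*c^3 + c^2*(13 - 27*r) + c*(11*r^2 - 104*r + 1) + 42*r^3 + 37*r^2 - 103*r - 18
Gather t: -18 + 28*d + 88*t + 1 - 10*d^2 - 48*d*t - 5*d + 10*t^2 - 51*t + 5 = -10*d^2 + 23*d + 10*t^2 + t*(37 - 48*d) - 12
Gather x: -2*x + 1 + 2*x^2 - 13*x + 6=2*x^2 - 15*x + 7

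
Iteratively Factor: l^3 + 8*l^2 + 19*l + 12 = (l + 4)*(l^2 + 4*l + 3) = (l + 1)*(l + 4)*(l + 3)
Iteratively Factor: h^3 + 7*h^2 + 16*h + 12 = (h + 3)*(h^2 + 4*h + 4) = (h + 2)*(h + 3)*(h + 2)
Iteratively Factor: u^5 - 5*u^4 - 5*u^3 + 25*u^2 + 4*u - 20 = (u + 1)*(u^4 - 6*u^3 + u^2 + 24*u - 20) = (u - 1)*(u + 1)*(u^3 - 5*u^2 - 4*u + 20) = (u - 5)*(u - 1)*(u + 1)*(u^2 - 4) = (u - 5)*(u - 1)*(u + 1)*(u + 2)*(u - 2)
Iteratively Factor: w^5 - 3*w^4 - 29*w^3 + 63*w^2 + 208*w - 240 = (w - 5)*(w^4 + 2*w^3 - 19*w^2 - 32*w + 48) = (w - 5)*(w - 4)*(w^3 + 6*w^2 + 5*w - 12) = (w - 5)*(w - 4)*(w + 3)*(w^2 + 3*w - 4) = (w - 5)*(w - 4)*(w + 3)*(w + 4)*(w - 1)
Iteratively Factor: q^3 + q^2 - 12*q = (q - 3)*(q^2 + 4*q) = (q - 3)*(q + 4)*(q)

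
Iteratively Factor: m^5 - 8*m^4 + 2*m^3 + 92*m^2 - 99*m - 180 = (m + 1)*(m^4 - 9*m^3 + 11*m^2 + 81*m - 180) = (m - 5)*(m + 1)*(m^3 - 4*m^2 - 9*m + 36) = (m - 5)*(m + 1)*(m + 3)*(m^2 - 7*m + 12) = (m - 5)*(m - 4)*(m + 1)*(m + 3)*(m - 3)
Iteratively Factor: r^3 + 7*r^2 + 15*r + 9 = (r + 3)*(r^2 + 4*r + 3) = (r + 1)*(r + 3)*(r + 3)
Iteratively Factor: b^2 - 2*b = (b)*(b - 2)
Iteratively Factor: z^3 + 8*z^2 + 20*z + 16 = (z + 2)*(z^2 + 6*z + 8) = (z + 2)^2*(z + 4)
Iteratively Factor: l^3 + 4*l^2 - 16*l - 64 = (l + 4)*(l^2 - 16) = (l + 4)^2*(l - 4)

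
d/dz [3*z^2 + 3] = 6*z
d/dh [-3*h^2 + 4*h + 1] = 4 - 6*h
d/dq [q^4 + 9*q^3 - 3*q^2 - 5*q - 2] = 4*q^3 + 27*q^2 - 6*q - 5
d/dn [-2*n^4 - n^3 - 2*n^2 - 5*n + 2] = -8*n^3 - 3*n^2 - 4*n - 5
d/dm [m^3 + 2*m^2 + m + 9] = 3*m^2 + 4*m + 1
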